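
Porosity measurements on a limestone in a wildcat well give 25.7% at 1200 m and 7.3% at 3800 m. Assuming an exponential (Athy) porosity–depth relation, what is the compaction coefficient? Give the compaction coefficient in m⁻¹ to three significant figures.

0.000484 m⁻¹

Working in km (1 km = 1000 m; k in km⁻¹ = k in m⁻¹ × 1000):
Athy: φ(d) = φ₀ e^(−kd) ⇒ φ₁/φ₂ = e^{k(d₂−d₁)} ⇒ k = ln(φ₁/φ₂)/(d₂−d₁)
k = ln(0.257/0.073) / (3.8 − 1.2) = ln(3.521) / 2.6 = 1.2586 / 2.6 = 0.4841 km⁻¹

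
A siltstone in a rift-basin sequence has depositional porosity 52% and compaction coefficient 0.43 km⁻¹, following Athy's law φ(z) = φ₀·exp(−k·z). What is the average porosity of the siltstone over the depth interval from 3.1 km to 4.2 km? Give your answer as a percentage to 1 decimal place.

10.9%

⟨φ⟩ = (1/(z₂−z₁)) ∫ φ₀ e^(−kz) dz = φ₀·(e^(−k·z₁) − e^(−k·z₂)) / (k·(z₂−z₁))
e^(−0.43×3.1) = 0.2637; e^(−0.43×4.2) = 0.1643
⟨φ⟩ = 0.52 × (0.2637 − 0.1643) / (0.43 × 1.1) = 0.52 × 0.2101 = 0.1092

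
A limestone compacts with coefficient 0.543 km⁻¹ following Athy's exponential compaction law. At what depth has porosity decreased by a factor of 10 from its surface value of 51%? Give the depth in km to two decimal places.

4.24 km

n/n₀ = 1/10 ⇒ exp(−c·d) = 1/10 ⇒ d = ln(10) / c
d = 2.3026 / 0.543 = 4.240 km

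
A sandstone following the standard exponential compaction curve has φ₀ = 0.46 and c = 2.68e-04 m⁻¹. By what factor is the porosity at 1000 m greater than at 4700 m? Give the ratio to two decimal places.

Working in km (1 km = 1000 m; c in km⁻¹ = c in m⁻¹ × 1000):
φ(z₁)/φ(z₂) = e^(−c·z₁)/e^(−c·z₂) = e^{c(z₂−z₁)}
= exp(0.268 × 3.7) = exp(0.9916) = 2.6955

2.70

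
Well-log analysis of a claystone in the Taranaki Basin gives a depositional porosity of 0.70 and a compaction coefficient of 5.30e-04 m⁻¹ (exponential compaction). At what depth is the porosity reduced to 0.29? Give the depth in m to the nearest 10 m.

Working in km (1 km = 1000 m; β in km⁻¹ = β in m⁻¹ × 1000):
Invert Athy's law: d = ln(n₀/n) / β
d = ln(0.7/0.29) / 0.53 = ln(2.414) / 0.53 = 0.8812 / 0.53 = 1.663 km

1660 m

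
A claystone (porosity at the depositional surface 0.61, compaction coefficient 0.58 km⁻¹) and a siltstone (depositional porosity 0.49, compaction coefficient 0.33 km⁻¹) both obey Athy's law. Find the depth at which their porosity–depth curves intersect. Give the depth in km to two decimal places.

0.88 km

Set φ₀ₐ e^(−βₐd) = φ₀ᵦ e^(−βᵦd) ⇒ ln(φ₀ₐ/φ₀ᵦ) = (βₐ − βᵦ)·d
d = ln(0.61/0.49) / (0.58 − 0.33) = 0.2191 / 0.25 = 0.876 km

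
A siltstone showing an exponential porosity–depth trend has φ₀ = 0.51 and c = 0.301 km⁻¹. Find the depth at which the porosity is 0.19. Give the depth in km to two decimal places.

Invert Athy's law: z = ln(φ₀/φ) / c
z = ln(0.51/0.19) / 0.301 = ln(2.684) / 0.301 = 0.9874 / 0.301 = 3.280 km

3.28 km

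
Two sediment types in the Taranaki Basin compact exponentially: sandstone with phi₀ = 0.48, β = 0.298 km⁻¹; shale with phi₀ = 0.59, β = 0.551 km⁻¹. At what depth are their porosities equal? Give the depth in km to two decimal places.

0.82 km

Set phi₀ₐ e^(−βₐd) = phi₀ᵦ e^(−βᵦd) ⇒ ln(phi₀ₐ/phi₀ᵦ) = (βₐ − βᵦ)·d
d = ln(0.48/0.59) / (0.298 − 0.551) = -0.2063 / -0.253 = 0.816 km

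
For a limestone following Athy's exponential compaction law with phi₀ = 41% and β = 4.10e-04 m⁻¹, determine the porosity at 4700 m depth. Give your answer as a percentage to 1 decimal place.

6.0%

Working in km (1 km = 1000 m; β in km⁻¹ = β in m⁻¹ × 1000):
phi = phi₀·exp(−β·Z) = 0.41 × exp(−0.41 × 4.7) = 0.41 × exp(−1.927)
  = 0.41 × 0.1456 = 0.0597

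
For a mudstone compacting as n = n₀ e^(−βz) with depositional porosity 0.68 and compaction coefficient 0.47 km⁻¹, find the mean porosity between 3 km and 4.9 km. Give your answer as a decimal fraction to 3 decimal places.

0.110

⟨n⟩ = (1/(z₂−z₁)) ∫ n₀ e^(−βz) dz = n₀·(e^(−β·z₁) − e^(−β·z₂)) / (β·(z₂−z₁))
e^(−0.47×3) = 0.2441; e^(−0.47×4.9) = 0.1000
⟨n⟩ = 0.68 × (0.2441 − 0.1000) / (0.47 × 1.9) = 0.68 × 0.1615 = 0.1098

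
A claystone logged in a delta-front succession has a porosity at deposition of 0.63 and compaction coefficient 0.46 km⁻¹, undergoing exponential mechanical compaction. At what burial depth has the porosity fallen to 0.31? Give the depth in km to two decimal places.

1.54 km

Invert Athy's law: Z = ln(φ₀/φ) / β
Z = ln(0.63/0.31) / 0.46 = ln(2.032) / 0.46 = 0.7091 / 0.46 = 1.542 km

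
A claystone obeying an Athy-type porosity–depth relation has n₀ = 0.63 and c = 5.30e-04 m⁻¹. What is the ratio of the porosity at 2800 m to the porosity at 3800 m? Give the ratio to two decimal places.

Working in km (1 km = 1000 m; c in km⁻¹ = c in m⁻¹ × 1000):
n(Z₁)/n(Z₂) = e^(−c·Z₁)/e^(−c·Z₂) = e^{c(Z₂−Z₁)}
= exp(0.53 × 1) = exp(0.53) = 1.6989

1.70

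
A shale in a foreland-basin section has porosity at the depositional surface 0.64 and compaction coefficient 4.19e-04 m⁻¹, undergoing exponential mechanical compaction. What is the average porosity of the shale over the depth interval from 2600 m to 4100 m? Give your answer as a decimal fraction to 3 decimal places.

Working in km (1 km = 1000 m; β in km⁻¹ = β in m⁻¹ × 1000):
⟨phi⟩ = (1/(z₂−z₁)) ∫ phi₀ e^(−βz) dz = phi₀·(e^(−β·z₁) − e^(−β·z₂)) / (β·(z₂−z₁))
e^(−0.419×2.6) = 0.3364; e^(−0.419×4.1) = 0.1794
⟨phi⟩ = 0.64 × (0.3364 − 0.1794) / (0.419 × 1.5) = 0.64 × 0.2498 = 0.1598

0.160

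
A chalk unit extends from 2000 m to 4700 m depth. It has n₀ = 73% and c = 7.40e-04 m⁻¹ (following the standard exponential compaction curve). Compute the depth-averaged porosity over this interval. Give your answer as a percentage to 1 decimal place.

Working in km (1 km = 1000 m; c in km⁻¹ = c in m⁻¹ × 1000):
⟨n⟩ = (1/(z₂−z₁)) ∫ n₀ e^(−cz) dz = n₀·(e^(−c·z₁) − e^(−c·z₂)) / (c·(z₂−z₁))
e^(−0.74×2) = 0.2276; e^(−0.74×4.7) = 0.0309
⟨n⟩ = 0.73 × (0.2276 − 0.0309) / (0.74 × 2.7) = 0.73 × 0.0985 = 0.0719

7.2%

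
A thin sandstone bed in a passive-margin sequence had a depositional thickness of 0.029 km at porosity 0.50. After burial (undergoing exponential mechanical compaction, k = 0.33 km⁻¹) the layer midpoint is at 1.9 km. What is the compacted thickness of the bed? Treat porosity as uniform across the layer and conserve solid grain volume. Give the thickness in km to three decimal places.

Porosity at 1.9 km: phi = 0.5·exp(−0.33×1.9) = 0.2671
Solid-volume conservation: h(1−phi) = h₀(1−phi₀) ⇒ h = h₀·(1−phi₀)/(1−phi)
h = 0.029 × (1 − 0.5)/(1 − 0.2671) = 0.029 × 0.6822 = 0.0198 km

0.020 km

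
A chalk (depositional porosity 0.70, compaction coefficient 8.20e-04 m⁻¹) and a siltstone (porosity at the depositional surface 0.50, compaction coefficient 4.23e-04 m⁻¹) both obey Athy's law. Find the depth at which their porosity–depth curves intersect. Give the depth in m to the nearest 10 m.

850 m

Working in km (1 km = 1000 m; k in km⁻¹ = k in m⁻¹ × 1000):
Set n₀ₐ e^(−kₐz) = n₀ᵦ e^(−kᵦz) ⇒ ln(n₀ₐ/n₀ᵦ) = (kₐ − kᵦ)·z
z = ln(0.7/0.5) / (0.82 − 0.423) = 0.3365 / 0.397 = 0.848 km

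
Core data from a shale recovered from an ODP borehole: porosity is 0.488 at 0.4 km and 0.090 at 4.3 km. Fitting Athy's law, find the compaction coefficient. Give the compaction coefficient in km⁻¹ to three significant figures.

0.433 km⁻¹

Athy: n(d) = n₀ e^(−cd) ⇒ n₁/n₂ = e^{c(d₂−d₁)} ⇒ c = ln(n₁/n₂)/(d₂−d₁)
c = ln(0.488/0.09) / (4.3 − 0.4) = ln(5.422) / 3.9 = 1.6905 / 3.9 = 0.4335 km⁻¹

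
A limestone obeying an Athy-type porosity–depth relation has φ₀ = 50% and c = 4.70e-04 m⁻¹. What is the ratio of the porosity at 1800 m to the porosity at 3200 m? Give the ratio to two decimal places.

1.93

Working in km (1 km = 1000 m; c in km⁻¹ = c in m⁻¹ × 1000):
φ(z₁)/φ(z₂) = e^(−c·z₁)/e^(−c·z₂) = e^{c(z₂−z₁)}
= exp(0.47 × 1.4) = exp(0.658) = 1.9309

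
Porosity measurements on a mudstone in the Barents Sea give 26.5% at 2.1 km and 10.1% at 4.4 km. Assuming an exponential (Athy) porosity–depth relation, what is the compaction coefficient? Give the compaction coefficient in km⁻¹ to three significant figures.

0.419 km⁻¹

Athy: φ(Z) = φ₀ e^(−βZ) ⇒ φ₁/φ₂ = e^{β(Z₂−Z₁)} ⇒ β = ln(φ₁/φ₂)/(Z₂−Z₁)
β = ln(0.265/0.101) / (4.4 − 2.1) = ln(2.624) / 2.3 = 0.9646 / 2.3 = 0.4194 km⁻¹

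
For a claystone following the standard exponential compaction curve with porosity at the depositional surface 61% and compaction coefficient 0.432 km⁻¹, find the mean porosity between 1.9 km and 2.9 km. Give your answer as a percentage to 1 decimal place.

21.8%

⟨n⟩ = (1/(d₂−d₁)) ∫ n₀ e^(−kd) dd = n₀·(e^(−k·d₁) − e^(−k·d₂)) / (k·(d₂−d₁))
e^(−0.432×1.9) = 0.4401; e^(−0.432×2.9) = 0.2857
⟨n⟩ = 0.61 × (0.4401 − 0.2857) / (0.432 × 1) = 0.61 × 0.3574 = 0.2180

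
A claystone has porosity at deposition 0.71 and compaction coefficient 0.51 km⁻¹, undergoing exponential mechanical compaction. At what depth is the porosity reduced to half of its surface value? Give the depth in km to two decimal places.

n/n₀ = 1/2 ⇒ exp(−c·z) = 1/2 ⇒ z = ln(2) / c
z = 0.6931 / 0.51 = 1.359 km

1.36 km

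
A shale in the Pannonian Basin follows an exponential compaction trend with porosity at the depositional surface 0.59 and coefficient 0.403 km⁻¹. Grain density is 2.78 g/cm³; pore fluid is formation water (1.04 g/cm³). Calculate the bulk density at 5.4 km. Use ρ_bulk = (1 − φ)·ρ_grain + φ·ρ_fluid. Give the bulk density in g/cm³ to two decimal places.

2.66 g/cm³

Porosity at depth: φ = 0.59·exp(−0.403×5.4) = 0.59×0.1135 = 0.0669
Bulk density: ρ_b = (1−φ)ρ_g + φ·ρ_f = 0.9331×2.78 + 0.0669×1.04
       = 2.594 + 0.070 = 2.664 g/cm³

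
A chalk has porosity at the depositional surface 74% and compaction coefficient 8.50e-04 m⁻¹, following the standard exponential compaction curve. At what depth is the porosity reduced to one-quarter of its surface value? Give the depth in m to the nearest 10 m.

1630 m

Working in km (1 km = 1000 m; k in km⁻¹ = k in m⁻¹ × 1000):
n/n₀ = 1/4 ⇒ exp(−k·Z) = 1/4 ⇒ Z = ln(4) / k
Z = 1.3863 / 0.85 = 1.631 km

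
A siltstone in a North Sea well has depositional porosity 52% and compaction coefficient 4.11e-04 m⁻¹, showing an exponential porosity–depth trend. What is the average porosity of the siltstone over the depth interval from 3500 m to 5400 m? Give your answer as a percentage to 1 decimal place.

Working in km (1 km = 1000 m; β in km⁻¹ = β in m⁻¹ × 1000):
⟨φ⟩ = (1/(z₂−z₁)) ∫ φ₀ e^(−βz) dz = φ₀·(e^(−β·z₁) − e^(−β·z₂)) / (β·(z₂−z₁))
e^(−0.411×3.5) = 0.2373; e^(−0.411×5.4) = 0.1087
⟨φ⟩ = 0.52 × (0.2373 − 0.1087) / (0.411 × 1.9) = 0.52 × 0.1647 = 0.0856

8.6%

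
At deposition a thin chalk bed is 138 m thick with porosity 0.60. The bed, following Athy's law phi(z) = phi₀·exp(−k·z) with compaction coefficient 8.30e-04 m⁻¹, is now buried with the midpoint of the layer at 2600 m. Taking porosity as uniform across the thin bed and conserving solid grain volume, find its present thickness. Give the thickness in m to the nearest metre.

59 m

Working in km (1 km = 1000 m; k in km⁻¹ = k in m⁻¹ × 1000):
Porosity at 2.6 km: phi = 0.6·exp(−0.83×2.6) = 0.0693
Solid-volume conservation: h(1−phi) = h₀(1−phi₀) ⇒ h = h₀·(1−phi₀)/(1−phi)
h = 0.138 × (1 − 0.6)/(1 − 0.0693) = 0.138 × 0.4298 = 0.0593 km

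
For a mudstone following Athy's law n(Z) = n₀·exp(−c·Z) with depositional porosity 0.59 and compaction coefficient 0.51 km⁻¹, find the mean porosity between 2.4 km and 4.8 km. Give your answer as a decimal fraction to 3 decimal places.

⟨n⟩ = (1/(Z₂−Z₁)) ∫ n₀ e^(−cZ) dZ = n₀·(e^(−c·Z₁) − e^(−c·Z₂)) / (c·(Z₂−Z₁))
e^(−0.51×2.4) = 0.2941; e^(−0.51×4.8) = 0.0865
⟨n⟩ = 0.59 × (0.2941 − 0.0865) / (0.51 × 2.4) = 0.59 × 0.1696 = 0.1001

0.100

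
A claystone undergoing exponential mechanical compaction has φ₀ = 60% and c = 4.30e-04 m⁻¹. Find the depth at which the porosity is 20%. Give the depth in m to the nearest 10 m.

Working in km (1 km = 1000 m; c in km⁻¹ = c in m⁻¹ × 1000):
Invert Athy's law: d = ln(φ₀/φ) / c
d = ln(0.6/0.2) / 0.43 = ln(3) / 0.43 = 1.0986 / 0.43 = 2.555 km

2550 m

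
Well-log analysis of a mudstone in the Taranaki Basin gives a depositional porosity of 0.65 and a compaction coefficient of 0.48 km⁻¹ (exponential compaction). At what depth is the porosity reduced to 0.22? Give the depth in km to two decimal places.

2.26 km

Invert Athy's law: Z = ln(n₀/n) / β
Z = ln(0.65/0.22) / 0.48 = ln(2.955) / 0.48 = 1.0833 / 0.48 = 2.257 km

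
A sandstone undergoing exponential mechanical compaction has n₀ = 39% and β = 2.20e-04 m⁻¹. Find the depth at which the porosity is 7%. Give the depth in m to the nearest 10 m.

7810 m

Working in km (1 km = 1000 m; β in km⁻¹ = β in m⁻¹ × 1000):
Invert Athy's law: Z = ln(n₀/n) / β
Z = ln(0.39/0.07) / 0.22 = ln(5.571) / 0.22 = 1.7177 / 0.22 = 7.808 km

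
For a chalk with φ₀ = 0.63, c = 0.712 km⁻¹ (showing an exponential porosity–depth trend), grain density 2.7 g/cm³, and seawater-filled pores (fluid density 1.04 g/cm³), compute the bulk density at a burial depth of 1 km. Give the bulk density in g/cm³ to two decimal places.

2.19 g/cm³

Porosity at depth: φ = 0.63·exp(−0.712×1) = 0.63×0.4907 = 0.3091
Bulk density: ρ_b = (1−φ)ρ_g + φ·ρ_f = 0.6909×2.7 + 0.3091×1.04
       = 1.865 + 0.321 = 2.187 g/cm³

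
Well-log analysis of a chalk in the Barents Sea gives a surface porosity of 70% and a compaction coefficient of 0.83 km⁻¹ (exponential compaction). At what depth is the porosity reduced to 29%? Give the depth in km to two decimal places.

1.06 km

Invert Athy's law: Z = ln(n₀/n) / c
Z = ln(0.7/0.29) / 0.83 = ln(2.414) / 0.83 = 0.8812 / 0.83 = 1.062 km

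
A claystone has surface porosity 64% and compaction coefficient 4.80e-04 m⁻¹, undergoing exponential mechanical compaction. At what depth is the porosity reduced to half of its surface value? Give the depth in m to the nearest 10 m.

1440 m

Working in km (1 km = 1000 m; k in km⁻¹ = k in m⁻¹ × 1000):
n/n₀ = 1/2 ⇒ exp(−k·z) = 1/2 ⇒ z = ln(2) / k
z = 0.6931 / 0.48 = 1.444 km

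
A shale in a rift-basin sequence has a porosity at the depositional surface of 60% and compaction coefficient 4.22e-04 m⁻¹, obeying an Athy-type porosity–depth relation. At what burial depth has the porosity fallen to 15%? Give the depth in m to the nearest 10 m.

Working in km (1 km = 1000 m; β in km⁻¹ = β in m⁻¹ × 1000):
Invert Athy's law: Z = ln(phi₀/phi) / β
Z = ln(0.6/0.15) / 0.422 = ln(4) / 0.422 = 1.3863 / 0.422 = 3.285 km

3290 m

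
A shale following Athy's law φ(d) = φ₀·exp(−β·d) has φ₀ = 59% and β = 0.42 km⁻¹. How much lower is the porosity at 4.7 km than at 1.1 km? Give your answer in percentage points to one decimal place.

29.0 percentage points

φ(1.1) = 0.59·e^(−0.42×1.1) = 0.3717
φ(4.7) = 0.59·e^(−0.42×4.7) = 0.0820
Δφ = 0.3717 − 0.0820 = 0.2898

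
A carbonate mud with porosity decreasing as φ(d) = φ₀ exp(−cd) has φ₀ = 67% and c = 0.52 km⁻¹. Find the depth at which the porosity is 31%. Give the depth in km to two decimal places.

Invert Athy's law: d = ln(φ₀/φ) / c
d = ln(0.67/0.31) / 0.52 = ln(2.161) / 0.52 = 0.7707 / 0.52 = 1.482 km

1.48 km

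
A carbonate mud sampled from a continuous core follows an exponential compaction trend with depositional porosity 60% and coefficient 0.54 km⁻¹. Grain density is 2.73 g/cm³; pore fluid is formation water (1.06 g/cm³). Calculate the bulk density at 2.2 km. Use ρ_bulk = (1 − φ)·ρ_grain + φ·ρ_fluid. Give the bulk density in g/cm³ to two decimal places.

Porosity at depth: φ = 0.6·exp(−0.54×2.2) = 0.6×0.3048 = 0.1829
Bulk density: ρ_b = (1−φ)ρ_g + φ·ρ_f = 0.8171×2.73 + 0.1829×1.06
       = 2.231 + 0.194 = 2.425 g/cm³

2.42 g/cm³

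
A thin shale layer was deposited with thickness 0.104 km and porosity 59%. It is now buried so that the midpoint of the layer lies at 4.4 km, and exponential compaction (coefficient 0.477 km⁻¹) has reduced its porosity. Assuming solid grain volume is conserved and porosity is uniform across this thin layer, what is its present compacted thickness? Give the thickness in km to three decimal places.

Porosity at 4.4 km: phi = 0.59·exp(−0.477×4.4) = 0.0723
Solid-volume conservation: h(1−phi) = h₀(1−phi₀) ⇒ h = h₀·(1−phi₀)/(1−phi)
h = 0.104 × (1 − 0.59)/(1 − 0.0723) = 0.104 × 0.4420 = 0.0460 km

0.046 km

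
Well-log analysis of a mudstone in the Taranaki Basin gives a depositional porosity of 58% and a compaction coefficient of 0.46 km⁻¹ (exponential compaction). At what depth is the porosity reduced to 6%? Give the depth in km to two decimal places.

Invert Athy's law: z = ln(n₀/n) / c
z = ln(0.58/0.06) / 0.46 = ln(9.667) / 0.46 = 2.2687 / 0.46 = 4.932 km

4.93 km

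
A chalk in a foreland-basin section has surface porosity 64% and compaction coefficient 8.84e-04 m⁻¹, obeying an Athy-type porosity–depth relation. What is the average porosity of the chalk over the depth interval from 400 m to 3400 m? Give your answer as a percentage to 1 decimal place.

Working in km (1 km = 1000 m; c in km⁻¹ = c in m⁻¹ × 1000):
⟨φ⟩ = (1/(d₂−d₁)) ∫ φ₀ e^(−cd) dd = φ₀·(e^(−c·d₁) − e^(−c·d₂)) / (c·(d₂−d₁))
e^(−0.884×0.4) = 0.7022; e^(−0.884×3.4) = 0.0495
⟨φ⟩ = 0.64 × (0.7022 − 0.0495) / (0.884 × 3) = 0.64 × 0.2461 = 0.1575

15.8%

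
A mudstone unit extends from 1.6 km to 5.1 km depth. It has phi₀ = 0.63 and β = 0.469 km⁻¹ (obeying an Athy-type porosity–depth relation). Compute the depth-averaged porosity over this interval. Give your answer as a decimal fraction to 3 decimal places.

⟨phi⟩ = (1/(Z₂−Z₁)) ∫ phi₀ e^(−βZ) dZ = phi₀·(e^(−β·Z₁) − e^(−β·Z₂)) / (β·(Z₂−Z₁))
e^(−0.469×1.6) = 0.4722; e^(−0.469×5.1) = 0.0915
⟨phi⟩ = 0.63 × (0.4722 − 0.0915) / (0.469 × 3.5) = 0.63 × 0.2319 = 0.1461

0.146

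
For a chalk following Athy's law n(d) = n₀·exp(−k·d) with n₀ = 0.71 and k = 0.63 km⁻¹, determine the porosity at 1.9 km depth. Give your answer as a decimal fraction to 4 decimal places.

n = n₀·exp(−k·d) = 0.71 × exp(−0.63 × 1.9) = 0.71 × exp(−1.197)
  = 0.71 × 0.3021 = 0.2145

0.2145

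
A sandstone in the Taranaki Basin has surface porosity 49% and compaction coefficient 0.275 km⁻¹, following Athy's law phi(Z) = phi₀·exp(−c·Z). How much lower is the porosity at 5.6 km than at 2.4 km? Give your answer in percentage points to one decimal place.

14.8 percentage points

phi(2.4) = 0.49·e^(−0.275×2.4) = 0.2533
phi(5.6) = 0.49·e^(−0.275×5.6) = 0.1050
Δphi = 0.2533 − 0.1050 = 0.1482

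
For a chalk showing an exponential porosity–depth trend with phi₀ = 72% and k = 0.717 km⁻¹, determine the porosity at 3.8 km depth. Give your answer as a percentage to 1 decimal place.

4.7%

phi = phi₀·exp(−k·z) = 0.72 × exp(−0.717 × 3.8) = 0.72 × exp(−2.725)
  = 0.72 × 0.0656 = 0.0472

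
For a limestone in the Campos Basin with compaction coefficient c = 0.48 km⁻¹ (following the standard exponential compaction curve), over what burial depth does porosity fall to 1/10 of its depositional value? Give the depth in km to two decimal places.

4.80 km

n/n₀ = 1/10 ⇒ exp(−c·Z) = 1/10 ⇒ Z = ln(10) / c
Z = 2.3026 / 0.48 = 4.797 km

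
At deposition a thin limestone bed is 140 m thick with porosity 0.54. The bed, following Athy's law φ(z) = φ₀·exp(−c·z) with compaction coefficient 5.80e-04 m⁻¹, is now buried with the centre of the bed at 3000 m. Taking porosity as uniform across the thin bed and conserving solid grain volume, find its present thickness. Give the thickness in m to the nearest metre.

71 m

Working in km (1 km = 1000 m; c in km⁻¹ = c in m⁻¹ × 1000):
Porosity at 3 km: φ = 0.54·exp(−0.58×3) = 0.0948
Solid-volume conservation: h(1−φ) = h₀(1−φ₀) ⇒ h = h₀·(1−φ₀)/(1−φ)
h = 0.14 × (1 − 0.54)/(1 − 0.0948) = 0.14 × 0.5082 = 0.0711 km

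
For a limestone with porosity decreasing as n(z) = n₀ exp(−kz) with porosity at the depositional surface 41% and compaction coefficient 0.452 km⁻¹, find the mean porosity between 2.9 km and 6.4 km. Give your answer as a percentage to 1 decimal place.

5.6%

⟨n⟩ = (1/(z₂−z₁)) ∫ n₀ e^(−kz) dz = n₀·(e^(−k·z₁) − e^(−k·z₂)) / (k·(z₂−z₁))
e^(−0.452×2.9) = 0.2696; e^(−0.452×6.4) = 0.0554
⟨n⟩ = 0.41 × (0.2696 − 0.0554) / (0.452 × 3.5) = 0.41 × 0.1354 = 0.0555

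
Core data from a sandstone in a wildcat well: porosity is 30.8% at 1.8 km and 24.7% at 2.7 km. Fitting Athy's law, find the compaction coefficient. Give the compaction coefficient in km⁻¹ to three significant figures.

Athy: n(Z) = n₀ e^(−cZ) ⇒ n₁/n₂ = e^{c(Z₂−Z₁)} ⇒ c = ln(n₁/n₂)/(Z₂−Z₁)
c = ln(0.308/0.247) / (2.7 − 1.8) = ln(1.247) / 0.9 = 0.2207 / 0.9 = 0.2452 km⁻¹

0.245 km⁻¹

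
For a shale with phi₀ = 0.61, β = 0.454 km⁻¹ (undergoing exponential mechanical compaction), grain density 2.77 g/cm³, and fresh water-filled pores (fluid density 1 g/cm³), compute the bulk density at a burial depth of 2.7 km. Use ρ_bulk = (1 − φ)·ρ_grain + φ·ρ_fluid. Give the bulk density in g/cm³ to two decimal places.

Porosity at depth: phi = 0.61·exp(−0.454×2.7) = 0.61×0.2935 = 0.1790
Bulk density: ρ_b = (1−phi)ρ_g + phi·ρ_f = 0.8210×2.77 + 0.1790×1
       = 2.274 + 0.179 = 2.453 g/cm³

2.45 g/cm³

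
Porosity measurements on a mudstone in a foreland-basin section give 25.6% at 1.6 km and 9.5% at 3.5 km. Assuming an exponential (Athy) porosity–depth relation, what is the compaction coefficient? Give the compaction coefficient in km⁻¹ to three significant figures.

0.522 km⁻¹

Athy: phi(Z) = phi₀ e^(−cZ) ⇒ phi₁/phi₂ = e^{c(Z₂−Z₁)} ⇒ c = ln(phi₁/phi₂)/(Z₂−Z₁)
c = ln(0.256/0.095) / (3.5 − 1.6) = ln(2.695) / 1.9 = 0.9913 / 1.9 = 0.5217 km⁻¹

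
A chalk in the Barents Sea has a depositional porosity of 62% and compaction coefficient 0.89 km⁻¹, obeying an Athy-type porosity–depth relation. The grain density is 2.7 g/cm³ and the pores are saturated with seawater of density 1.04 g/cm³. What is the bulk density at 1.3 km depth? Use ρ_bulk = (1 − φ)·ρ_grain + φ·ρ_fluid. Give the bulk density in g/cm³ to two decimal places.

2.38 g/cm³

Porosity at depth: n = 0.62·exp(−0.89×1.3) = 0.62×0.3144 = 0.1949
Bulk density: ρ_b = (1−n)ρ_g + n·ρ_f = 0.8051×2.7 + 0.1949×1.04
       = 2.174 + 0.203 = 2.376 g/cm³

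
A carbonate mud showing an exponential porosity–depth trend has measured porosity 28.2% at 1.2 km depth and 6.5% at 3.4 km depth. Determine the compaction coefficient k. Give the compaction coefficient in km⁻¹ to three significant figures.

Athy: n(z) = n₀ e^(−kz) ⇒ n₁/n₂ = e^{k(z₂−z₁)} ⇒ k = ln(n₁/n₂)/(z₂−z₁)
k = ln(0.282/0.065) / (3.4 − 1.2) = ln(4.338) / 2.2 = 1.4675 / 2.2 = 0.6671 km⁻¹

0.667 km⁻¹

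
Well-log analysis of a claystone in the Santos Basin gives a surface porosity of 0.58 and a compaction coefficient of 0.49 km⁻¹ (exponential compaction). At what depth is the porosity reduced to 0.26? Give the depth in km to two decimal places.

Invert Athy's law: d = ln(phi₀/phi) / c
d = ln(0.58/0.26) / 0.49 = ln(2.231) / 0.49 = 0.8023 / 0.49 = 1.637 km

1.64 km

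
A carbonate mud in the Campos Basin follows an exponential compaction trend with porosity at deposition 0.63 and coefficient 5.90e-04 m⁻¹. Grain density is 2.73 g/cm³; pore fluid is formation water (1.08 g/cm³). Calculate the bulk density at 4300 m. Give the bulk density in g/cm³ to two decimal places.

2.65 g/cm³

Working in km (1 km = 1000 m; c in km⁻¹ = c in m⁻¹ × 1000):
Porosity at depth: n = 0.63·exp(−0.59×4.3) = 0.63×0.0791 = 0.0498
Bulk density: ρ_b = (1−n)ρ_g + n·ρ_f = 0.9502×2.73 + 0.0498×1.08
       = 2.594 + 0.054 = 2.648 g/cm³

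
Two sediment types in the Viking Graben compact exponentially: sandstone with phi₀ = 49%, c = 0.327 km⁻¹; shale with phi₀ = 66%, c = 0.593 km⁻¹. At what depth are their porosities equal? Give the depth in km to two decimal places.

Set phi₀ₐ e^(−cₐZ) = phi₀ᵦ e^(−cᵦZ) ⇒ ln(phi₀ₐ/phi₀ᵦ) = (cₐ − cᵦ)·Z
Z = ln(0.49/0.66) / (0.327 − 0.593) = -0.2978 / -0.266 = 1.120 km

1.12 km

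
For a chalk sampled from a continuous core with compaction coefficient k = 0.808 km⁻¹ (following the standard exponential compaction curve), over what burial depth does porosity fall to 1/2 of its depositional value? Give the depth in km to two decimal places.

φ/φ₀ = 1/2 ⇒ exp(−k·d) = 1/2 ⇒ d = ln(2) / k
d = 0.6931 / 0.808 = 0.858 km

0.86 km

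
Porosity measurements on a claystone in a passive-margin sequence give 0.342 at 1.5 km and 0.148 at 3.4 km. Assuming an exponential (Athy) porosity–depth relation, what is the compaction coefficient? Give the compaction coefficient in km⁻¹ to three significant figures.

Athy: phi(z) = phi₀ e^(−kz) ⇒ phi₁/phi₂ = e^{k(z₂−z₁)} ⇒ k = ln(phi₁/phi₂)/(z₂−z₁)
k = ln(0.342/0.148) / (3.4 − 1.5) = ln(2.311) / 1.9 = 0.8376 / 1.9 = 0.4408 km⁻¹

0.441 km⁻¹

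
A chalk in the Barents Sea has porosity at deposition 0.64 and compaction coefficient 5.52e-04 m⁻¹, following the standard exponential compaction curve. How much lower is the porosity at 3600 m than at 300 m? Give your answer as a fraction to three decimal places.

0.455

Working in km (1 km = 1000 m; k in km⁻¹ = k in m⁻¹ × 1000):
φ(0.3) = 0.64·e^(−0.552×0.3) = 0.5423
φ(3.6) = 0.64·e^(−0.552×3.6) = 0.0877
Δφ = 0.5423 − 0.0877 = 0.4546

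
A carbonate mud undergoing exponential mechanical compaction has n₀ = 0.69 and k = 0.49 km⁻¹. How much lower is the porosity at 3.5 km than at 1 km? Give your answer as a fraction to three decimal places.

n(1) = 0.69·e^(−0.49×1) = 0.4227
n(3.5) = 0.69·e^(−0.49×3.5) = 0.1242
Δn = 0.4227 − 0.1242 = 0.2985

0.299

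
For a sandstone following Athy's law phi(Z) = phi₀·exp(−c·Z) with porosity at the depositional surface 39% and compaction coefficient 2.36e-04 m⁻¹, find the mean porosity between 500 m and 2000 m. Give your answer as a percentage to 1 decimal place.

Working in km (1 km = 1000 m; c in km⁻¹ = c in m⁻¹ × 1000):
⟨phi⟩ = (1/(Z₂−Z₁)) ∫ phi₀ e^(−cZ) dZ = phi₀·(e^(−c·Z₁) − e^(−c·Z₂)) / (c·(Z₂−Z₁))
e^(−0.236×0.5) = 0.8887; e^(−0.236×2) = 0.6238
⟨phi⟩ = 0.39 × (0.8887 − 0.6238) / (0.236 × 1.5) = 0.39 × 0.7484 = 0.2919

29.2%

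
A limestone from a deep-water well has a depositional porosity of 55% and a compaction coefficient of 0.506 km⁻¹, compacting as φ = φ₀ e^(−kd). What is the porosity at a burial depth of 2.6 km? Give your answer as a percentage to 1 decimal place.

14.8%

φ = φ₀·exp(−k·d) = 0.55 × exp(−0.506 × 2.6) = 0.55 × exp(−1.316)
  = 0.55 × 0.2683 = 0.1476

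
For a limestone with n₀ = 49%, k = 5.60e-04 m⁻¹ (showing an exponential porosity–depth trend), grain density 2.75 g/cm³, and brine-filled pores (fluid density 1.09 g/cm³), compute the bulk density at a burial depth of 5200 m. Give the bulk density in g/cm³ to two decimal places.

Working in km (1 km = 1000 m; k in km⁻¹ = k in m⁻¹ × 1000):
Porosity at depth: n = 0.49·exp(−0.56×5.2) = 0.49×0.0544 = 0.0266
Bulk density: ρ_b = (1−n)ρ_g + n·ρ_f = 0.9734×2.75 + 0.0266×1.09
       = 2.677 + 0.029 = 2.706 g/cm³

2.71 g/cm³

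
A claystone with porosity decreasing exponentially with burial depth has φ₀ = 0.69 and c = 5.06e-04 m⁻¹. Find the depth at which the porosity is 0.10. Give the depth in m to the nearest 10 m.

3820 m

Working in km (1 km = 1000 m; c in km⁻¹ = c in m⁻¹ × 1000):
Invert Athy's law: z = ln(φ₀/φ) / c
z = ln(0.69/0.1) / 0.506 = ln(6.9) / 0.506 = 1.9315 / 0.506 = 3.817 km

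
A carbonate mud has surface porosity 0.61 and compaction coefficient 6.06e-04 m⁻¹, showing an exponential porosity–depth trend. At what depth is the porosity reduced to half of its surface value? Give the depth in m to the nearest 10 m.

Working in km (1 km = 1000 m; β in km⁻¹ = β in m⁻¹ × 1000):
n/n₀ = 1/2 ⇒ exp(−β·Z) = 1/2 ⇒ Z = ln(2) / β
Z = 0.6931 / 0.606 = 1.144 km

1140 m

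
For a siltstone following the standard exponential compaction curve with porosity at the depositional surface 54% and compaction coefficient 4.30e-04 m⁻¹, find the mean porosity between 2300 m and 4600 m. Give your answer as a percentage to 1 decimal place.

12.8%

Working in km (1 km = 1000 m; β in km⁻¹ = β in m⁻¹ × 1000):
⟨φ⟩ = (1/(Z₂−Z₁)) ∫ φ₀ e^(−βZ) dZ = φ₀·(e^(−β·Z₁) − e^(−β·Z₂)) / (β·(Z₂−Z₁))
e^(−0.43×2.3) = 0.3719; e^(−0.43×4.6) = 0.1383
⟨φ⟩ = 0.54 × (0.3719 − 0.1383) / (0.43 × 2.3) = 0.54 × 0.2362 = 0.1275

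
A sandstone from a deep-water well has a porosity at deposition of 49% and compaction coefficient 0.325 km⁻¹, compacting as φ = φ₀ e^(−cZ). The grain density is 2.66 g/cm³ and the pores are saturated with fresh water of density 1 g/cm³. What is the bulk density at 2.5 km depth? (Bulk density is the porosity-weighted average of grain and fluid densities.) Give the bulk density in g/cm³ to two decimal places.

Porosity at depth: φ = 0.49·exp(−0.325×2.5) = 0.49×0.4437 = 0.2174
Bulk density: ρ_b = (1−φ)ρ_g + φ·ρ_f = 0.7826×2.66 + 0.2174×1
       = 2.082 + 0.217 = 2.299 g/cm³

2.30 g/cm³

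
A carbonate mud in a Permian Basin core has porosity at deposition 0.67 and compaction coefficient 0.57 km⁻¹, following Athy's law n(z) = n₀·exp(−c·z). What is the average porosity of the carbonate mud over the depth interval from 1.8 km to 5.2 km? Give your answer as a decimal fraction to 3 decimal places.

0.106

⟨n⟩ = (1/(z₂−z₁)) ∫ n₀ e^(−cz) dz = n₀·(e^(−c·z₁) − e^(−c·z₂)) / (c·(z₂−z₁))
e^(−0.57×1.8) = 0.3584; e^(−0.57×5.2) = 0.0516
⟨n⟩ = 0.67 × (0.3584 − 0.0516) / (0.57 × 3.4) = 0.67 × 0.1583 = 0.1061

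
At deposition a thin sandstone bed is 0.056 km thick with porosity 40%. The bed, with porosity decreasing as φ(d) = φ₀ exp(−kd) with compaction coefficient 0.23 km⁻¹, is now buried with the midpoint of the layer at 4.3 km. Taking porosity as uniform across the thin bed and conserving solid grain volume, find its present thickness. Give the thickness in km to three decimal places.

0.039 km

Porosity at 4.3 km: φ = 0.4·exp(−0.23×4.3) = 0.1488
Solid-volume conservation: h(1−φ) = h₀(1−φ₀) ⇒ h = h₀·(1−φ₀)/(1−φ)
h = 0.056 × (1 − 0.4)/(1 − 0.1488) = 0.056 × 0.7049 = 0.0395 km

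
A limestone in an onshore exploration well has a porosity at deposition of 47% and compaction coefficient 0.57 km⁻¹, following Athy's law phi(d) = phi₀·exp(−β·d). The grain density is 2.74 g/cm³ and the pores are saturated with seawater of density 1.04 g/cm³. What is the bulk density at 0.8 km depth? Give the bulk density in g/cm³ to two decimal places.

2.23 g/cm³

Porosity at depth: phi = 0.47·exp(−0.57×0.8) = 0.47×0.6338 = 0.2979
Bulk density: ρ_b = (1−phi)ρ_g + phi·ρ_f = 0.7021×2.74 + 0.2979×1.04
       = 1.924 + 0.310 = 2.234 g/cm³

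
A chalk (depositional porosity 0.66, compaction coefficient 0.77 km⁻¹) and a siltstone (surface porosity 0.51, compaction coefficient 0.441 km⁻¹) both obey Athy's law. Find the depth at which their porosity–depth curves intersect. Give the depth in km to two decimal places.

0.78 km

Set n₀ₐ e^(−βₐZ) = n₀ᵦ e^(−βᵦZ) ⇒ ln(n₀ₐ/n₀ᵦ) = (βₐ − βᵦ)·Z
Z = ln(0.66/0.51) / (0.77 − 0.441) = 0.2578 / 0.329 = 0.784 km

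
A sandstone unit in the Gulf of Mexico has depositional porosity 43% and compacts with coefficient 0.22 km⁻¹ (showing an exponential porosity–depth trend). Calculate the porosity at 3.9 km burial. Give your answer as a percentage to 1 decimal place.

phi = phi₀·exp(−c·d) = 0.43 × exp(−0.22 × 3.9) = 0.43 × exp(−0.858)
  = 0.43 × 0.4240 = 0.1823

18.2%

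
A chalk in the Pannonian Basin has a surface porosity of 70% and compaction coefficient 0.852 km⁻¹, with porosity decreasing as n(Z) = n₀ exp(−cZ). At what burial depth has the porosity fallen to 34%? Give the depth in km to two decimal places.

0.85 km

Invert Athy's law: Z = ln(n₀/n) / c
Z = ln(0.7/0.34) / 0.852 = ln(2.059) / 0.852 = 0.7221 / 0.852 = 0.848 km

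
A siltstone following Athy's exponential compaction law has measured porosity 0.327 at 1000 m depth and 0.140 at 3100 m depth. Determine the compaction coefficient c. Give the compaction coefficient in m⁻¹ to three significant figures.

Working in km (1 km = 1000 m; c in km⁻¹ = c in m⁻¹ × 1000):
Athy: φ(Z) = φ₀ e^(−cZ) ⇒ φ₁/φ₂ = e^{c(Z₂−Z₁)} ⇒ c = ln(φ₁/φ₂)/(Z₂−Z₁)
c = ln(0.327/0.14) / (3.1 − 1) = ln(2.336) / 2.1 = 0.8483 / 2.1 = 0.404 km⁻¹

0.000404 m⁻¹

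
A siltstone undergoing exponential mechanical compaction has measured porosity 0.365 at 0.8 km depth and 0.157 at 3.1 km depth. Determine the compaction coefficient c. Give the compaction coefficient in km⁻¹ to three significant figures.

0.367 km⁻¹

Athy: φ(z) = φ₀ e^(−cz) ⇒ φ₁/φ₂ = e^{c(z₂−z₁)} ⇒ c = ln(φ₁/φ₂)/(z₂−z₁)
c = ln(0.365/0.157) / (3.1 − 0.8) = ln(2.325) / 2.3 = 0.8437 / 2.3 = 0.3668 km⁻¹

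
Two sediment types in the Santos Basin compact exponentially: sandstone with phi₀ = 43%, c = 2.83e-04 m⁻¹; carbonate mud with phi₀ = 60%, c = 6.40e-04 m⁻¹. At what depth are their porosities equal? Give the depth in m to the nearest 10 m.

930 m

Working in km (1 km = 1000 m; c in km⁻¹ = c in m⁻¹ × 1000):
Set phi₀ₐ e^(−cₐd) = phi₀ᵦ e^(−cᵦd) ⇒ ln(phi₀ₐ/phi₀ᵦ) = (cₐ − cᵦ)·d
d = ln(0.43/0.6) / (0.283 − 0.64) = -0.3331 / -0.357 = 0.933 km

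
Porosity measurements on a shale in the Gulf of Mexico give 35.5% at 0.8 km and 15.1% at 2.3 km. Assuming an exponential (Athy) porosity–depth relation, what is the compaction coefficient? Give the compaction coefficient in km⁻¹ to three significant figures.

0.570 km⁻¹

Athy: n(d) = n₀ e^(−kd) ⇒ n₁/n₂ = e^{k(d₂−d₁)} ⇒ k = ln(n₁/n₂)/(d₂−d₁)
k = ln(0.355/0.151) / (2.3 − 0.8) = ln(2.351) / 1.5 = 0.8548 / 1.5 = 0.5699 km⁻¹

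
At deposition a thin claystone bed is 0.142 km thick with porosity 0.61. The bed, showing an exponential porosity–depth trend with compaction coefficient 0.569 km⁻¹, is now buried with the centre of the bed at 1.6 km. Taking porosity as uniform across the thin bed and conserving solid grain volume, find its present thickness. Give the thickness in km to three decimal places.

Porosity at 1.6 km: n = 0.61·exp(−0.569×1.6) = 0.2454
Solid-volume conservation: h(1−n) = h₀(1−n₀) ⇒ h = h₀·(1−n₀)/(1−n)
h = 0.142 × (1 − 0.61)/(1 − 0.2454) = 0.142 × 0.5169 = 0.0734 km

0.073 km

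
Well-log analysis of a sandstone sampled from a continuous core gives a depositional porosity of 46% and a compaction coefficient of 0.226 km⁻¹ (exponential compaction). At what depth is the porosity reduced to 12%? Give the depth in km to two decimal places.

Invert Athy's law: z = ln(n₀/n) / k
z = ln(0.46/0.12) / 0.226 = ln(3.833) / 0.226 = 1.3437 / 0.226 = 5.946 km

5.95 km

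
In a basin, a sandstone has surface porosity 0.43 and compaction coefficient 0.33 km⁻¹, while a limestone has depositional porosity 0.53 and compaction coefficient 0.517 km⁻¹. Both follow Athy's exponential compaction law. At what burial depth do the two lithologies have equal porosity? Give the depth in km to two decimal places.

1.12 km

Set n₀ₐ e^(−βₐz) = n₀ᵦ e^(−βᵦz) ⇒ ln(n₀ₐ/n₀ᵦ) = (βₐ − βᵦ)·z
z = ln(0.43/0.53) / (0.33 − 0.517) = -0.2091 / -0.187 = 1.118 km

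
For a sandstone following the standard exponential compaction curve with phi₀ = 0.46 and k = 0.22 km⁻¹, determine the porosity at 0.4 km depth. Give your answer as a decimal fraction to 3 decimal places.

phi = phi₀·exp(−k·z) = 0.46 × exp(−0.22 × 0.4) = 0.46 × exp(−0.088)
  = 0.46 × 0.9158 = 0.4213

0.421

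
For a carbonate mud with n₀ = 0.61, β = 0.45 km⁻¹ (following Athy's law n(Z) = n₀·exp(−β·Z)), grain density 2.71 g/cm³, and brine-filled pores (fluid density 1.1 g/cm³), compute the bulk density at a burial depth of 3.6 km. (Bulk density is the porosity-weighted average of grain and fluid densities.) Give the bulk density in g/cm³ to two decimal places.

2.52 g/cm³

Porosity at depth: n = 0.61·exp(−0.45×3.6) = 0.61×0.1979 = 0.1207
Bulk density: ρ_b = (1−n)ρ_g + n·ρ_f = 0.8793×2.71 + 0.1207×1.1
       = 2.383 + 0.133 = 2.516 g/cm³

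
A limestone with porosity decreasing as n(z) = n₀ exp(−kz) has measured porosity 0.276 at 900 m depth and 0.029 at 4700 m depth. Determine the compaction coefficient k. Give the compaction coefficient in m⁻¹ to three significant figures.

Working in km (1 km = 1000 m; k in km⁻¹ = k in m⁻¹ × 1000):
Athy: n(z) = n₀ e^(−kz) ⇒ n₁/n₂ = e^{k(z₂−z₁)} ⇒ k = ln(n₁/n₂)/(z₂−z₁)
k = ln(0.276/0.029) / (4.7 − 0.9) = ln(9.517) / 3.8 = 2.2531 / 3.8 = 0.5929 km⁻¹

0.000593 m⁻¹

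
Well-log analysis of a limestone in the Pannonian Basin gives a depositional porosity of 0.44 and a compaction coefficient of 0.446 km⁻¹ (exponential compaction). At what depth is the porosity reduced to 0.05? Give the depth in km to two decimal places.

Invert Athy's law: Z = ln(n₀/n) / c
Z = ln(0.44/0.05) / 0.446 = ln(8.8) / 0.446 = 2.1748 / 0.446 = 4.876 km

4.88 km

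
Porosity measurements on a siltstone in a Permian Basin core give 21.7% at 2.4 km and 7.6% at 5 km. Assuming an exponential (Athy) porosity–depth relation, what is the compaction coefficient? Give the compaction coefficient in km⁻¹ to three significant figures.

Athy: φ(z) = φ₀ e^(−kz) ⇒ φ₁/φ₂ = e^{k(z₂−z₁)} ⇒ k = ln(φ₁/φ₂)/(z₂−z₁)
k = ln(0.217/0.076) / (5 − 2.4) = ln(2.855) / 2.6 = 1.0492 / 2.6 = 0.4035 km⁻¹

0.404 km⁻¹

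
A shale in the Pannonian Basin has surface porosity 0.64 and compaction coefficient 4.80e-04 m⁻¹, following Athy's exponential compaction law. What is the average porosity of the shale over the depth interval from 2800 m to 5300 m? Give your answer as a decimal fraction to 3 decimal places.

Working in km (1 km = 1000 m; k in km⁻¹ = k in m⁻¹ × 1000):
⟨φ⟩ = (1/(Z₂−Z₁)) ∫ φ₀ e^(−kZ) dZ = φ₀·(e^(−k·Z₁) − e^(−k·Z₂)) / (k·(Z₂−Z₁))
e^(−0.48×2.8) = 0.2608; e^(−0.48×5.3) = 0.0786
⟨φ⟩ = 0.64 × (0.2608 − 0.0786) / (0.48 × 2.5) = 0.64 × 0.1519 = 0.0972

0.097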